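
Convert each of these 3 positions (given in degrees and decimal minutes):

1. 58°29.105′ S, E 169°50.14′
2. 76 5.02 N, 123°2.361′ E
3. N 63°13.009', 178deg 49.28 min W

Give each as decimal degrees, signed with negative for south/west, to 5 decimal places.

Point 1:
  Lat: 29.105′ = 0.485083°; total 58.485083
  hemisphere S, so the sign is −
  Lon: 169 + 50.14/60 = 169.835667
  E ⇒ keep positive
Point 2:
  Lat: 76 + 5.02/60 = 76.083667
  N → positive
  λ: 2.361′ = 0.039350°; total 123.039350
  E → positive
Point 3:
  Lat: 63 + 13.009/60 = 63.216817
  N ⇒ keep positive
  Longitude: 49.28′ = 0.821333°; total 178.821333
  W ⇒ negate

1. -58.48508, 169.83567
2. 76.08367, 123.03935
3. 63.21682, -178.82133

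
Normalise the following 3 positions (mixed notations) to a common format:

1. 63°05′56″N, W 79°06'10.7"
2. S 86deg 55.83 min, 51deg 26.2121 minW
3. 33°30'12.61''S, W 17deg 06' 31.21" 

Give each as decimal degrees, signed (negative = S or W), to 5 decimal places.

Point 1:
  Lat: 63 + 5/60 + 56/3600 = 63.098889
  N → positive
  Longitude: 6′ + 10.7″ = 6.17833′; 79 + 6.17833/60 = 79.102972
  W → negative
Point 2:
  φ: 55.83′ = 0.930500°; total 86.930500
  S ⇒ negate
  λ: 51 + 26.2121/60 = 51.436868
  W ⇒ negate
Point 3:
  Latitude: 30′ + 12.61″ = 30.21017′; 33 + 30.21017/60 = 33.503503
  S ⇒ negate
  Lon: 17 + 6/60 + 31.21/3600 = 17.108669
  W ⇒ negate

1. 63.09889, -79.10297
2. -86.93050, -51.43687
3. -33.50350, -17.10867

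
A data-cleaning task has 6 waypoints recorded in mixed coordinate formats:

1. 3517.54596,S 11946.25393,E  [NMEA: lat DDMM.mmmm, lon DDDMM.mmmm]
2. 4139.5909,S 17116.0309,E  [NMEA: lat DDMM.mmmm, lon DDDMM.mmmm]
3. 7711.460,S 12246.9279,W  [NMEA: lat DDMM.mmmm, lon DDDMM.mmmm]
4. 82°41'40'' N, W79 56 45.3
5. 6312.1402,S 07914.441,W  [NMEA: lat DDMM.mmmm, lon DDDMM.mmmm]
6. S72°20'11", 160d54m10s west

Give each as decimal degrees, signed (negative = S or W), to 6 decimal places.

Point 1:
  Latitude: degrees = first 2 digits = 35, minutes = 17.54596; 35 + 17.54596/60 = 35.2924327
  S ⇒ negate
  Longitude: split at 3 digits → 119° and 46.25393′; 119 + 46.25393/60 = 119.7708988
  E ⇒ keep positive
Point 2:
  Latitude: degrees = first 2 digits = 41, minutes = 39.5909; 41 + 39.5909/60 = 41.6598483
  hemisphere S, so the sign is −
  Longitude: degrees = first 3 digits = 171, minutes = 16.0309; 171 + 16.0309/60 = 171.2671817
  E ⇒ keep positive
Point 3:
  Latitude: degrees = first 2 digits = 77, minutes = 11.46; 77 + 11.46/60 = 77.1910000
  S → negative
  λ: degrees = first 3 digits = 122, minutes = 46.9279; 122 + 46.9279/60 = 122.7821317
  W → negative
Point 4:
  Lat: 82 + 41/60 + 40/3600 = 82.6944444
  N ⇒ keep positive
  Lon: 79° + 56/60 + 45.3/3600 = 79 + 0.933333 + 0.012583 = 79.9459167
  hemisphere W, so the sign is −
Point 5:
  φ: degrees = first 2 digits = 63, minutes = 12.1402; 63 + 12.1402/60 = 63.2023367
  S ⇒ negate
  λ: degrees = first 3 digits = 79, minutes = 14.441; 79 + 14.441/60 = 79.2406833
  hemisphere W, so the sign is −
Point 6:
  φ: 72 + 20/60 + 11/3600 = 72.3363889
  S → negative
  Lon: 160° + 54/60 + 10/3600 = 160 + 0.900000 + 0.002778 = 160.9027778
  W → negative

1. -35.292433, 119.770899
2. -41.659848, 171.267182
3. -77.191000, -122.782132
4. 82.694444, -79.945917
5. -63.202337, -79.240683
6. -72.336389, -160.902778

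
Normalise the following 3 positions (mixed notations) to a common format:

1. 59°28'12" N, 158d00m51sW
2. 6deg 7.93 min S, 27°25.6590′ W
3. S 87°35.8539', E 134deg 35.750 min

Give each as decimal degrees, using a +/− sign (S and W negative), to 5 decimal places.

1. 59.47000, -158.01417
2. -6.13217, -27.42765
3. -87.59757, 134.59583

Point 1:
  Lat: 59° + 28/60 + 12/3600 = 59 + 0.466667 + 0.003333 = 59.470000
  N → positive
  Lon: 158 + 0/60 + 51/3600 = 158.014167
  W ⇒ negate
Point 2:
  Latitude: 7.93′ = 0.132167°; total 6.132167
  hemisphere S, so the sign is −
  Lon: 25.659′ = 0.427650°; total 27.427650
  W → negative
Point 3:
  Lat: 87 + 35.8539/60 = 87.597565
  S → negative
  Longitude: 35.75′ = 0.595833°; total 134.595833
  E ⇒ keep positive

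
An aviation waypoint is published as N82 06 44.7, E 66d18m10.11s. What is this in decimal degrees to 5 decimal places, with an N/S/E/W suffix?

82.11242° N, 66.30281° E

Latitude: 82 + 6/60 + 44.7/3600 = 82.112417
Longitude: 66° + 18/60 + 10.11/3600 = 66 + 0.300000 + 0.002808 = 66.302808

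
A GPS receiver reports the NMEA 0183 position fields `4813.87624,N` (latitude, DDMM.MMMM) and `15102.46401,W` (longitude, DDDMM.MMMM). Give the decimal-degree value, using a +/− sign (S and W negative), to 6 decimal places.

48.231271, -151.041067

Lat: degrees = first 2 digits = 48, minutes = 13.87624; 48 + 13.87624/60 = 48.2312707
N → positive
Lon: split at 3 digits → 151° and 2.46401′; 151 + 2.46401/60 = 151.0410668
W ⇒ negate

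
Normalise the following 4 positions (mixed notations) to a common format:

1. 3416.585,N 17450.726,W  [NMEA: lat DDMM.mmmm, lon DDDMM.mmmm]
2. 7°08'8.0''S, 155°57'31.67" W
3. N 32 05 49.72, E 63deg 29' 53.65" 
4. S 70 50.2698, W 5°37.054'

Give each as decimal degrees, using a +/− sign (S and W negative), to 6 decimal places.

Point 1:
  Lat: degrees = first 2 digits = 34, minutes = 16.585; 34 + 16.585/60 = 34.2764167
  N ⇒ keep positive
  Longitude: degrees = first 3 digits = 174, minutes = 50.726; 174 + 50.726/60 = 174.8454333
  W ⇒ negate
Point 2:
  Latitude: 7 + 8/60 + 8/3600 = 7.1355556
  S → negative
  λ: 57′ + 31.67″ = 57.52783′; 155 + 57.52783/60 = 155.9587972
  W → negative
Point 3:
  Lat: 32 + 5/60 + 49.72/3600 = 32.0971444
  N ⇒ keep positive
  λ: 29′ + 53.65″ = 29.89417′; 63 + 29.89417/60 = 63.4982361
  E → positive
Point 4:
  φ: 50.2698′ = 0.837830°; total 70.8378300
  S → negative
  λ: 37.054′ = 0.617567°; total 5.6175667
  W → negative

1. 34.276417, -174.845433
2. -7.135556, -155.958797
3. 32.097144, 63.498236
4. -70.837830, -5.617567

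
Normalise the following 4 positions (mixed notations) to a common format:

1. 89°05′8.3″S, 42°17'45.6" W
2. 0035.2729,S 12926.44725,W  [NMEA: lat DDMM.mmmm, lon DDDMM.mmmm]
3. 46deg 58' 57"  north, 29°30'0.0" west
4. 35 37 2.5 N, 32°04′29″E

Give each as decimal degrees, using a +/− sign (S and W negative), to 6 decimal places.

1. -89.085639, -42.296000
2. -0.587882, -129.440788
3. 46.982500, -29.500000
4. 35.617361, 32.074722

Point 1:
  Lat: 5′ + 8.3″ = 5.13833′; 89 + 5.13833/60 = 89.0856389
  hemisphere S, so the sign is −
  Lon: 42 + 17/60 + 45.6/3600 = 42.2960000
  W ⇒ negate
Point 2:
  Lat: split at 2 digits → 00° and 35.2729′; 0 + 35.2729/60 = 0.5878817
  S ⇒ negate
  Lon: split at 3 digits → 129° and 26.44725′; 129 + 26.44725/60 = 129.4407875
  W → negative
Point 3:
  Latitude: 46 + 58/60 + 57/3600 = 46.9825000
  N ⇒ keep positive
  Longitude: 30′ + 0″ = 30.00000′; 29 + 30.00000/60 = 29.5000000
  W → negative
Point 4:
  Latitude: 35 + 37/60 + 2.5/3600 = 35.6173611
  N → positive
  Lon: 32° + 4/60 + 29/3600 = 32 + 0.066667 + 0.008056 = 32.0747222
  E ⇒ keep positive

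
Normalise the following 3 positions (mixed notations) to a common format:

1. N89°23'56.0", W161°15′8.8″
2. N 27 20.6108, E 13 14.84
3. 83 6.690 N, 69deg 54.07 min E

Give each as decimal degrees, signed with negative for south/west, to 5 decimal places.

1. 89.39889, -161.25244
2. 27.34351, 13.24733
3. 83.11150, 69.90117

Point 1:
  Lat: 89° + 23/60 + 56/3600 = 89 + 0.383333 + 0.015556 = 89.398889
  N ⇒ keep positive
  λ: 15′ + 8.8″ = 15.14667′; 161 + 15.14667/60 = 161.252444
  W ⇒ negate
Point 2:
  Lat: 27 + 20.6108/60 = 27.343513
  N ⇒ keep positive
  Lon: 14.84′ = 0.247333°; total 13.247333
  E ⇒ keep positive
Point 3:
  φ: 6.69′ = 0.111500°; total 83.111500
  N → positive
  Lon: 54.07′ = 0.901167°; total 69.901167
  E ⇒ keep positive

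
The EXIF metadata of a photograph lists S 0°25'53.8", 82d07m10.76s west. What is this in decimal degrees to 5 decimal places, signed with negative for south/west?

-0.43161, -82.11966

Latitude: 25′ + 53.8″ = 25.89667′; 0 + 25.89667/60 = 0.431611
S → negative
λ: 82° + 7/60 + 10.76/3600 = 82 + 0.116667 + 0.002989 = 82.119656
W → negative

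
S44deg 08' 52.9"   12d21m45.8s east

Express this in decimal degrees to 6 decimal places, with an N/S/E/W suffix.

Lat: 44 + 8/60 + 52.9/3600 = 44.1480278
Longitude: 12° + 21/60 + 45.8/3600 = 12 + 0.350000 + 0.012722 = 12.3627222

44.148028° S, 12.362722° E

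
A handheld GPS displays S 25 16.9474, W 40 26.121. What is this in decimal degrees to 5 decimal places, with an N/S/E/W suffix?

Lat: 25 + 16.9474/60 = 25.282457
Lon: 40 + 26.121/60 = 40.435350

25.28246° S, 40.43535° W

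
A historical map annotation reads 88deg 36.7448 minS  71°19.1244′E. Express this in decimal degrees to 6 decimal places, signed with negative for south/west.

-88.612413, 71.318740

Latitude: 36.7448′ = 0.612413°; total 88.6124133
hemisphere S, so the sign is −
λ: 71 + 19.1244/60 = 71.3187400
E → positive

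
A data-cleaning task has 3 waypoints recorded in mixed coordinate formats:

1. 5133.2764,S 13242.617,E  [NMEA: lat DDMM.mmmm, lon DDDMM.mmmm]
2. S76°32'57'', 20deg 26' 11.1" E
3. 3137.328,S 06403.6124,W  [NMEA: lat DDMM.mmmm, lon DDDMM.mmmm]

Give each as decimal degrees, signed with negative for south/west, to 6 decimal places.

Point 1:
  Latitude: split at 2 digits → 51° and 33.2764′; 51 + 33.2764/60 = 51.5546067
  S → negative
  λ: split at 3 digits → 132° and 42.617′; 132 + 42.617/60 = 132.7102833
  E ⇒ keep positive
Point 2:
  Lat: 76 + 32/60 + 57/3600 = 76.5491667
  S → negative
  λ: 20° + 26/60 + 11.1/3600 = 20 + 0.433333 + 0.003083 = 20.4364167
  E → positive
Point 3:
  φ: split at 2 digits → 31° and 37.328′; 31 + 37.328/60 = 31.6221333
  S ⇒ negate
  Longitude: degrees = first 3 digits = 64, minutes = 3.6124; 64 + 3.6124/60 = 64.0602067
  hemisphere W, so the sign is −

1. -51.554607, 132.710283
2. -76.549167, 20.436417
3. -31.622133, -64.060207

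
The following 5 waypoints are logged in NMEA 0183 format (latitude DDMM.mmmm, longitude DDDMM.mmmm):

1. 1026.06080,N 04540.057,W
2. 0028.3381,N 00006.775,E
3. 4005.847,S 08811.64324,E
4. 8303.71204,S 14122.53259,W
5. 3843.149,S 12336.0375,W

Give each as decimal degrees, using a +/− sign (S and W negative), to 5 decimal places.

1. 10.43435, -45.66762
2. 0.47230, 0.11292
3. -40.09745, 88.19405
4. -83.06187, -141.37554
5. -38.71915, -123.60063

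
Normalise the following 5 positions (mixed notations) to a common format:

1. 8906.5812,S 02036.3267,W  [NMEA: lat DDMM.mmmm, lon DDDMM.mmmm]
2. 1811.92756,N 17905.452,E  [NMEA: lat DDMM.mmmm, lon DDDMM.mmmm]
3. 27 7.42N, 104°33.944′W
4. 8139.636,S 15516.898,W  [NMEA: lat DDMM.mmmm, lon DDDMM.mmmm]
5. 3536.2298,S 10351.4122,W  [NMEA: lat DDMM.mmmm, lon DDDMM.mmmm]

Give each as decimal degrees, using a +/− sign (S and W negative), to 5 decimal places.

1. -89.10969, -20.60545
2. 18.19879, 179.09087
3. 27.12367, -104.56573
4. -81.66060, -155.28163
5. -35.60383, -103.85687

Point 1:
  Lat: split at 2 digits → 89° and 6.5812′; 89 + 6.5812/60 = 89.109687
  hemisphere S, so the sign is −
  Lon: degrees = first 3 digits = 20, minutes = 36.3267; 20 + 36.3267/60 = 20.605445
  W ⇒ negate
Point 2:
  Lat: split at 2 digits → 18° and 11.92756′; 18 + 11.92756/60 = 18.198793
  N → positive
  Lon: split at 3 digits → 179° and 5.452′; 179 + 5.452/60 = 179.090867
  E ⇒ keep positive
Point 3:
  Lat: 27 + 7.42/60 = 27.123667
  N → positive
  λ: 104 + 33.944/60 = 104.565733
  W → negative
Point 4:
  φ: split at 2 digits → 81° and 39.636′; 81 + 39.636/60 = 81.660600
  S → negative
  λ: degrees = first 3 digits = 155, minutes = 16.898; 155 + 16.898/60 = 155.281633
  W → negative
Point 5:
  Latitude: degrees = first 2 digits = 35, minutes = 36.2298; 35 + 36.2298/60 = 35.603830
  S ⇒ negate
  Lon: degrees = first 3 digits = 103, minutes = 51.4122; 103 + 51.4122/60 = 103.856870
  hemisphere W, so the sign is −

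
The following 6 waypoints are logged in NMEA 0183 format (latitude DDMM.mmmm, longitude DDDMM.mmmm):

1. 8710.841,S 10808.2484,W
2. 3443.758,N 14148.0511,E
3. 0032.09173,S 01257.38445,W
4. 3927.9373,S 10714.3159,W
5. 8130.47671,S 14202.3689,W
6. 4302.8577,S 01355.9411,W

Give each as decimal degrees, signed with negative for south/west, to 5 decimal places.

1. -87.18068, -108.13747
2. 34.72930, 141.80085
3. -0.53486, -12.95641
4. -39.46562, -107.23860
5. -81.50795, -142.03948
6. -43.04763, -13.93235

Point 1:
  Latitude: split at 2 digits → 87° and 10.841′; 87 + 10.841/60 = 87.180683
  S → negative
  Longitude: degrees = first 3 digits = 108, minutes = 8.2484; 108 + 8.2484/60 = 108.137473
  W ⇒ negate
Point 2:
  Lat: split at 2 digits → 34° and 43.758′; 34 + 43.758/60 = 34.729300
  N ⇒ keep positive
  Longitude: degrees = first 3 digits = 141, minutes = 48.0511; 141 + 48.0511/60 = 141.800852
  E ⇒ keep positive
Point 3:
  φ: split at 2 digits → 00° and 32.09173′; 0 + 32.09173/60 = 0.534862
  S ⇒ negate
  Lon: split at 3 digits → 012° and 57.38445′; 12 + 57.38445/60 = 12.956408
  W → negative
Point 4:
  φ: split at 2 digits → 39° and 27.9373′; 39 + 27.9373/60 = 39.465622
  S → negative
  Lon: split at 3 digits → 107° and 14.3159′; 107 + 14.3159/60 = 107.238598
  W ⇒ negate
Point 5:
  φ: split at 2 digits → 81° and 30.47671′; 81 + 30.47671/60 = 81.507945
  hemisphere S, so the sign is −
  Longitude: split at 3 digits → 142° and 2.3689′; 142 + 2.3689/60 = 142.039482
  W ⇒ negate
Point 6:
  Latitude: split at 2 digits → 43° and 2.8577′; 43 + 2.8577/60 = 43.047628
  S → negative
  λ: split at 3 digits → 013° and 55.9411′; 13 + 55.9411/60 = 13.932352
  W → negative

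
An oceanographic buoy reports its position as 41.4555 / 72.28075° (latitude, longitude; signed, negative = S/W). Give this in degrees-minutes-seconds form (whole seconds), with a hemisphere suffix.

Latitude: 0.455500 × 60 = 27.33000′ → 27′, remainder × 60 = 19.80″
Lon: 0.280750 × 60 = 16.84500′ → 16′, remainder × 60 = 50.70″

41°27′20″ N, 72°16′51″ E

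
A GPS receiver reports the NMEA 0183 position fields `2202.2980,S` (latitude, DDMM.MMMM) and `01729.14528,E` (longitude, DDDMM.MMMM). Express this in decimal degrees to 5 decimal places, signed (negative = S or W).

-22.03830, 17.48575

φ: split at 2 digits → 22° and 2.298′; 22 + 2.298/60 = 22.038300
S ⇒ negate
λ: degrees = first 3 digits = 17, minutes = 29.14528; 17 + 29.14528/60 = 17.485755
E → positive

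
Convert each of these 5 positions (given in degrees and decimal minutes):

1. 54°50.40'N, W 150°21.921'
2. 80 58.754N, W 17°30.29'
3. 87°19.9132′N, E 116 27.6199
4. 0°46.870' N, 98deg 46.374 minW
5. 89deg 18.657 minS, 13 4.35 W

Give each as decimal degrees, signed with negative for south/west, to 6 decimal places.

1. 54.840000, -150.365350
2. 80.979233, -17.504833
3. 87.331887, 116.460332
4. 0.781167, -98.772900
5. -89.310950, -13.072500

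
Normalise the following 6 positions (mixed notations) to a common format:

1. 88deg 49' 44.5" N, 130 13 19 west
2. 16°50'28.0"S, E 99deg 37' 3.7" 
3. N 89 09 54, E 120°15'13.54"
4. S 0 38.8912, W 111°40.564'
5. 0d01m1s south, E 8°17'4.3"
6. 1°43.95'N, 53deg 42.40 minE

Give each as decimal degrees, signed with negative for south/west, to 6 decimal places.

Point 1:
  Lat: 88 + 49/60 + 44.5/3600 = 88.8290278
  N ⇒ keep positive
  λ: 130° + 13/60 + 19/3600 = 130 + 0.216667 + 0.005278 = 130.2219444
  W ⇒ negate
Point 2:
  Latitude: 16° + 50/60 + 28/3600 = 16 + 0.833333 + 0.007778 = 16.8411111
  S → negative
  Lon: 99° + 37/60 + 3.7/3600 = 99 + 0.616667 + 0.001028 = 99.6176944
  E ⇒ keep positive
Point 3:
  Latitude: 89 + 9/60 + 54/3600 = 89.1650000
  N ⇒ keep positive
  Lon: 120 + 15/60 + 13.54/3600 = 120.2537611
  E → positive
Point 4:
  Latitude: 0 + 38.8912/60 = 0.6481867
  S ⇒ negate
  Lon: 111 + 40.564/60 = 111.6760667
  W → negative
Point 5:
  Latitude: 1′ + 1″ = 1.01667′; 0 + 1.01667/60 = 0.0169444
  S ⇒ negate
  λ: 17′ + 4.3″ = 17.07167′; 8 + 17.07167/60 = 8.2845278
  E ⇒ keep positive
Point 6:
  φ: 1 + 43.95/60 = 1.7325000
  N → positive
  λ: 53 + 42.4/60 = 53.7066667
  E → positive

1. 88.829028, -130.221944
2. -16.841111, 99.617694
3. 89.165000, 120.253761
4. -0.648187, -111.676067
5. -0.016944, 8.284528
6. 1.732500, 53.706667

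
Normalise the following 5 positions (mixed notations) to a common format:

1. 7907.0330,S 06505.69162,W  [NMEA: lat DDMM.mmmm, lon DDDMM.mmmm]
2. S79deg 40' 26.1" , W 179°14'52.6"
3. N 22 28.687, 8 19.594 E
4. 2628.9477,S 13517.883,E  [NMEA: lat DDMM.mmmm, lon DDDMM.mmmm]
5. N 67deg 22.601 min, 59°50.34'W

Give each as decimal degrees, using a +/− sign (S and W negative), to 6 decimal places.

1. -79.117217, -65.094860
2. -79.673917, -179.247944
3. 22.478117, 8.326567
4. -26.482462, 135.298050
5. 67.376683, -59.839000

Point 1:
  Latitude: degrees = first 2 digits = 79, minutes = 7.033; 79 + 7.033/60 = 79.1172167
  S ⇒ negate
  Longitude: degrees = first 3 digits = 65, minutes = 5.69162; 65 + 5.69162/60 = 65.0948603
  W → negative
Point 2:
  Latitude: 79° + 40/60 + 26.1/3600 = 79 + 0.666667 + 0.007250 = 79.6739167
  hemisphere S, so the sign is −
  λ: 179 + 14/60 + 52.6/3600 = 179.2479444
  W → negative
Point 3:
  φ: 22 + 28.687/60 = 22.4781167
  N ⇒ keep positive
  λ: 19.594′ = 0.326567°; total 8.3265667
  E ⇒ keep positive
Point 4:
  Lat: degrees = first 2 digits = 26, minutes = 28.9477; 26 + 28.9477/60 = 26.4824617
  S ⇒ negate
  Longitude: split at 3 digits → 135° and 17.883′; 135 + 17.883/60 = 135.2980500
  E ⇒ keep positive
Point 5:
  φ: 22.601′ = 0.376683°; total 67.3766833
  N ⇒ keep positive
  Longitude: 50.34′ = 0.839000°; total 59.8390000
  hemisphere W, so the sign is −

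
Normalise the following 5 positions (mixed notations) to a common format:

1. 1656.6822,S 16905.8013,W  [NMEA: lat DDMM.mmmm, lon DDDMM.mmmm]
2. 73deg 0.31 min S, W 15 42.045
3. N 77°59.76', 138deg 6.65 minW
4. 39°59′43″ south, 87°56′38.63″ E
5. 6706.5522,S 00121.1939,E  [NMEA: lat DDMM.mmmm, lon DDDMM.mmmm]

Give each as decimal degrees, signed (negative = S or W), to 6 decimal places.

1. -16.944703, -169.096688
2. -73.005167, -15.700750
3. 77.996000, -138.110833
4. -39.995278, 87.944064
5. -67.109203, 1.353232

Point 1:
  Latitude: split at 2 digits → 16° and 56.6822′; 16 + 56.6822/60 = 16.9447033
  S ⇒ negate
  Longitude: degrees = first 3 digits = 169, minutes = 5.8013; 169 + 5.8013/60 = 169.0966883
  hemisphere W, so the sign is −
Point 2:
  Latitude: 0.31′ = 0.005167°; total 73.0051667
  hemisphere S, so the sign is −
  Longitude: 42.045′ = 0.700750°; total 15.7007500
  W → negative
Point 3:
  Latitude: 77 + 59.76/60 = 77.9960000
  N ⇒ keep positive
  Longitude: 6.65′ = 0.110833°; total 138.1108333
  hemisphere W, so the sign is −
Point 4:
  Latitude: 59′ + 43″ = 59.71667′; 39 + 59.71667/60 = 39.9952778
  hemisphere S, so the sign is −
  λ: 56′ + 38.63″ = 56.64383′; 87 + 56.64383/60 = 87.9440639
  E ⇒ keep positive
Point 5:
  φ: split at 2 digits → 67° and 6.5522′; 67 + 6.5522/60 = 67.1092033
  hemisphere S, so the sign is −
  Longitude: split at 3 digits → 001° and 21.1939′; 1 + 21.1939/60 = 1.3532317
  E → positive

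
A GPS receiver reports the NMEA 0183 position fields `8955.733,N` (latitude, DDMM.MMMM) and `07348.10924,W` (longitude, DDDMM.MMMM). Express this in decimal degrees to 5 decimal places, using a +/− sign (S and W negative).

Lat: degrees = first 2 digits = 89, minutes = 55.733; 89 + 55.733/60 = 89.928883
N ⇒ keep positive
Lon: degrees = first 3 digits = 73, minutes = 48.10924; 73 + 48.10924/60 = 73.801821
W → negative

89.92888, -73.80182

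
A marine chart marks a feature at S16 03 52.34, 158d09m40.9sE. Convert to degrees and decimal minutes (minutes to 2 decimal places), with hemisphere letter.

φ: seconds/60 = 0.87233; minutes = 3 + 0.87233 = 3.8723
Longitude: 9 + 40.9/60 = 9.6817′

16° 3.87′ S, 158° 9.68′ E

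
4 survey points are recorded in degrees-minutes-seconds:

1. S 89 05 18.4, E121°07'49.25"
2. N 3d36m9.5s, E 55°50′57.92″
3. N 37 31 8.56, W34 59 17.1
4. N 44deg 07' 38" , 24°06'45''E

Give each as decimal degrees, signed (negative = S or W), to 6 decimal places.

Point 1:
  φ: 89° + 5/60 + 18.4/3600 = 89 + 0.083333 + 0.005111 = 89.0884444
  hemisphere S, so the sign is −
  Longitude: 121 + 7/60 + 49.25/3600 = 121.1303472
  E → positive
Point 2:
  φ: 36′ + 9.5″ = 36.15833′; 3 + 36.15833/60 = 3.6026389
  N → positive
  Longitude: 55 + 50/60 + 57.92/3600 = 55.8494222
  E → positive
Point 3:
  Latitude: 37° + 31/60 + 8.56/3600 = 37 + 0.516667 + 0.002378 = 37.5190444
  N ⇒ keep positive
  λ: 59′ + 17.1″ = 59.28500′; 34 + 59.28500/60 = 34.9880833
  hemisphere W, so the sign is −
Point 4:
  Latitude: 44 + 7/60 + 38/3600 = 44.1272222
  N → positive
  λ: 24 + 6/60 + 45/3600 = 24.1125000
  E ⇒ keep positive

1. -89.088444, 121.130347
2. 3.602639, 55.849422
3. 37.519044, -34.988083
4. 44.127222, 24.112500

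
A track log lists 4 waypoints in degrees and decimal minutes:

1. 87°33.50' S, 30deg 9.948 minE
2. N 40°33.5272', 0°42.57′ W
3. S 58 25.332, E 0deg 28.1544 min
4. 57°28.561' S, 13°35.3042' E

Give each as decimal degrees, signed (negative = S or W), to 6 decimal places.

1. -87.558333, 30.165800
2. 40.558787, -0.709500
3. -58.422200, 0.469240
4. -57.476017, 13.588403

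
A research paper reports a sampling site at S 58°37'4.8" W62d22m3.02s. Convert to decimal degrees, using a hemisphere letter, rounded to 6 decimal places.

58.618000° S, 62.367506° W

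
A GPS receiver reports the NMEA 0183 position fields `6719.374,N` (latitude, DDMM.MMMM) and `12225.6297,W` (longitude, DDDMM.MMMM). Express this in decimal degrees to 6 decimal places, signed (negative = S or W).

67.322900, -122.427162

Latitude: degrees = first 2 digits = 67, minutes = 19.374; 67 + 19.374/60 = 67.3229000
N ⇒ keep positive
Longitude: split at 3 digits → 122° and 25.6297′; 122 + 25.6297/60 = 122.4271617
W ⇒ negate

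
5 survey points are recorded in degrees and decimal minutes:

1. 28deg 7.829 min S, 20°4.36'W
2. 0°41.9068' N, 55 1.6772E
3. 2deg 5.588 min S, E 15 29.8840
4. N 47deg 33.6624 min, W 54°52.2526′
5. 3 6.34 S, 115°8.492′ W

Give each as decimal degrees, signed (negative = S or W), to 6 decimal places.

1. -28.130483, -20.072667
2. 0.698447, 55.027953
3. -2.093133, 15.498067
4. 47.561040, -54.870877
5. -3.105667, -115.141533

Point 1:
  Lat: 7.829′ = 0.130483°; total 28.1304833
  hemisphere S, so the sign is −
  λ: 20 + 4.36/60 = 20.0726667
  W → negative
Point 2:
  Lat: 41.9068′ = 0.698447°; total 0.6984467
  N → positive
  Lon: 55 + 1.6772/60 = 55.0279533
  E ⇒ keep positive
Point 3:
  Latitude: 2 + 5.588/60 = 2.0931333
  S → negative
  Longitude: 29.884′ = 0.498067°; total 15.4980667
  E → positive
Point 4:
  φ: 47 + 33.6624/60 = 47.5610400
  N ⇒ keep positive
  Longitude: 52.2526′ = 0.870877°; total 54.8708767
  hemisphere W, so the sign is −
Point 5:
  φ: 6.34′ = 0.105667°; total 3.1056667
  S ⇒ negate
  Longitude: 8.492′ = 0.141533°; total 115.1415333
  hemisphere W, so the sign is −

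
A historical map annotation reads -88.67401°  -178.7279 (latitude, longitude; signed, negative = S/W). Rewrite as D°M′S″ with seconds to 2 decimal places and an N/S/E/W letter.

Latitude is negative → S; |value| = 88.674010
Lat: whole degrees 88; 40.44060′ → 40′ and 26.4360″
Longitude is negative → W; |value| = 178.727900
λ: 0.727900° → 43.67400′; 0.67400 × 60 = 40.4400″

88°40′26.44″ S, 178°43′40.44″ W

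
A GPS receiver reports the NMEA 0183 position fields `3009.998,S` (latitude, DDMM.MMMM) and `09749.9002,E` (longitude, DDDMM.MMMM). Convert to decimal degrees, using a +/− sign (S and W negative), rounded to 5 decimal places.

Latitude: split at 2 digits → 30° and 9.998′; 30 + 9.998/60 = 30.166633
S → negative
Lon: split at 3 digits → 097° and 49.9002′; 97 + 49.9002/60 = 97.831670
E ⇒ keep positive

-30.16663, 97.83167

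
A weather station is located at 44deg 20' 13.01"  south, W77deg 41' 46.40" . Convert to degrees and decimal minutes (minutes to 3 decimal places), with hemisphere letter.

44° 20.217′ S, 77° 41.773′ W

Lat: seconds/60 = 0.21683; minutes = 20 + 0.21683 = 20.21683
λ: seconds/60 = 0.77333; minutes = 41 + 0.77333 = 41.77333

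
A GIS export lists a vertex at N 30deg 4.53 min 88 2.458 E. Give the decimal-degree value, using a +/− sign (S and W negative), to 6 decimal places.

30.075500, 88.040967

Latitude: 4.53′ = 0.075500°; total 30.0755000
N ⇒ keep positive
Longitude: 88 + 2.458/60 = 88.0409667
E → positive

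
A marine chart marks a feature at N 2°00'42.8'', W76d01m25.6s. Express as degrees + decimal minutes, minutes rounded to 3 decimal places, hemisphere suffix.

2° 0.713′ N, 76° 1.427′ W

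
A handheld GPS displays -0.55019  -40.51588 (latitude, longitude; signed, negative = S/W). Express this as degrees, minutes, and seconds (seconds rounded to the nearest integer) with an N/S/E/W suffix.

Latitude is negative → S; |value| = 0.550190
Latitude: 0.550190 × 60 = 33.01140′ → 33′, remainder × 60 = 0.68″
Longitude is negative → W; |value| = 40.515880
Lon: 0.515880° → 30.95280′; 0.95280 × 60 = 57.17″

0°33′1″ S, 40°30′57″ W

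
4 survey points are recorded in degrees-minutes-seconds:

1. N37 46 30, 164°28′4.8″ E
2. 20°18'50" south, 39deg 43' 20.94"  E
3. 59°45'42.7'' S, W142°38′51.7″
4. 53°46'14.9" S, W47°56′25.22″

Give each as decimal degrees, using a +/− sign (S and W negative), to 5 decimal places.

1. 37.77500, 164.46800
2. -20.31389, 39.72248
3. -59.76186, -142.64769
4. -53.77081, -47.94034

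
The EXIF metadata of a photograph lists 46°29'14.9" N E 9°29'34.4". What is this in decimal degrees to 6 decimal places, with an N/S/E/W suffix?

46.487472° N, 9.492889° E

Latitude: 46° + 29/60 + 14.9/3600 = 46 + 0.483333 + 0.004139 = 46.4874722
Longitude: 29′ + 34.4″ = 29.57333′; 9 + 29.57333/60 = 9.4928889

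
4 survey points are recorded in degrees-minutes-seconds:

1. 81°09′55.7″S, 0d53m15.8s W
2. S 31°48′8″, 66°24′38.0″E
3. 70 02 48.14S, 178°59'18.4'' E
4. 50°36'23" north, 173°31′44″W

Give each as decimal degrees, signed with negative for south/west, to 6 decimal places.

1. -81.165472, -0.887722
2. -31.802222, 66.410556
3. -70.046706, 178.988444
4. 50.606389, -173.528889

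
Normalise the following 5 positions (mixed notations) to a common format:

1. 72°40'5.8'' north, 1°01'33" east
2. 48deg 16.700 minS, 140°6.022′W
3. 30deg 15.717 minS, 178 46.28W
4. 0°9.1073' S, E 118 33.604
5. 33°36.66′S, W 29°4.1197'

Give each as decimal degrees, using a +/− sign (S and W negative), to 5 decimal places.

Point 1:
  Lat: 72 + 40/60 + 5.8/3600 = 72.668278
  N ⇒ keep positive
  λ: 1′ + 33″ = 1.55000′; 1 + 1.55000/60 = 1.025833
  E ⇒ keep positive
Point 2:
  φ: 16.7′ = 0.278333°; total 48.278333
  S → negative
  Lon: 6.022′ = 0.100367°; total 140.100367
  hemisphere W, so the sign is −
Point 3:
  Latitude: 15.717′ = 0.261950°; total 30.261950
  S ⇒ negate
  Lon: 46.28′ = 0.771333°; total 178.771333
  W → negative
Point 4:
  φ: 0 + 9.1073/60 = 0.151788
  hemisphere S, so the sign is −
  Longitude: 33.604′ = 0.560067°; total 118.560067
  E → positive
Point 5:
  φ: 36.66′ = 0.611000°; total 33.611000
  S → negative
  λ: 4.1197′ = 0.068662°; total 29.068662
  W ⇒ negate

1. 72.66828, 1.02583
2. -48.27833, -140.10037
3. -30.26195, -178.77133
4. -0.15179, 118.56007
5. -33.61100, -29.06866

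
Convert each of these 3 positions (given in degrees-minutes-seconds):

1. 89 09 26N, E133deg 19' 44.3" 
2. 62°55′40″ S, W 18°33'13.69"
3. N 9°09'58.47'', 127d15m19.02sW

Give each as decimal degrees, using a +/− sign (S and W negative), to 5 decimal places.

1. 89.15722, 133.32897
2. -62.92778, -18.55380
3. 9.16624, -127.25528

Point 1:
  Lat: 89 + 9/60 + 26/3600 = 89.157222
  N ⇒ keep positive
  λ: 133 + 19/60 + 44.3/3600 = 133.328972
  E → positive
Point 2:
  φ: 62° + 55/60 + 40/3600 = 62 + 0.916667 + 0.011111 = 62.927778
  hemisphere S, so the sign is −
  Lon: 18 + 33/60 + 13.69/3600 = 18.553803
  hemisphere W, so the sign is −
Point 3:
  Lat: 9′ + 58.47″ = 9.97450′; 9 + 9.97450/60 = 9.166242
  N → positive
  Lon: 15′ + 19.02″ = 15.31700′; 127 + 15.31700/60 = 127.255283
  W ⇒ negate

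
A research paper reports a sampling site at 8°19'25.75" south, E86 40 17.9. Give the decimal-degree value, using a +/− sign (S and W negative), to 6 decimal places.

Lat: 8° + 19/60 + 25.75/3600 = 8 + 0.316667 + 0.007153 = 8.3238194
S ⇒ negate
Longitude: 86° + 40/60 + 17.9/3600 = 86 + 0.666667 + 0.004972 = 86.6716389
E ⇒ keep positive

-8.323819, 86.671639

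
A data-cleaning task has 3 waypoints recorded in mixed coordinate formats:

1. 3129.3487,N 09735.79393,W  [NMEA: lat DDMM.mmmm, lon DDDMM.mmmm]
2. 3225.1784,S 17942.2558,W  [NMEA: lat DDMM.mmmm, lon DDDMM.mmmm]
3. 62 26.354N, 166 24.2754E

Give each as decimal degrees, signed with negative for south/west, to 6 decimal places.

1. 31.489145, -97.596566
2. -32.419640, -179.704263
3. 62.439233, 166.404590

Point 1:
  Latitude: degrees = first 2 digits = 31, minutes = 29.3487; 31 + 29.3487/60 = 31.4891450
  N ⇒ keep positive
  λ: degrees = first 3 digits = 97, minutes = 35.79393; 97 + 35.79393/60 = 97.5965655
  hemisphere W, so the sign is −
Point 2:
  Latitude: split at 2 digits → 32° and 25.1784′; 32 + 25.1784/60 = 32.4196400
  S ⇒ negate
  Lon: degrees = first 3 digits = 179, minutes = 42.2558; 179 + 42.2558/60 = 179.7042633
  hemisphere W, so the sign is −
Point 3:
  Lat: 26.354′ = 0.439233°; total 62.4392333
  N → positive
  Longitude: 24.2754′ = 0.404590°; total 166.4045900
  E → positive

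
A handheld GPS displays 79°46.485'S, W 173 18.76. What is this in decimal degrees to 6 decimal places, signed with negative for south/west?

-79.774750, -173.312667

φ: 79 + 46.485/60 = 79.7747500
S ⇒ negate
λ: 173 + 18.76/60 = 173.3126667
W ⇒ negate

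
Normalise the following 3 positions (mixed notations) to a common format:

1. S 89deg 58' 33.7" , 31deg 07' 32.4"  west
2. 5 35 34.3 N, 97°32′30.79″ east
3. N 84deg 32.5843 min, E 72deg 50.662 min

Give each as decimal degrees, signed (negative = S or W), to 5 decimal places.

Point 1:
  Lat: 89 + 58/60 + 33.7/3600 = 89.976028
  hemisphere S, so the sign is −
  λ: 31° + 7/60 + 32.4/3600 = 31 + 0.116667 + 0.009000 = 31.125667
  W ⇒ negate
Point 2:
  Lat: 5 + 35/60 + 34.3/3600 = 5.592861
  N ⇒ keep positive
  Lon: 32′ + 30.79″ = 32.51317′; 97 + 32.51317/60 = 97.541886
  E ⇒ keep positive
Point 3:
  φ: 32.5843′ = 0.543072°; total 84.543072
  N → positive
  Lon: 72 + 50.662/60 = 72.844367
  E → positive

1. -89.97603, -31.12567
2. 5.59286, 97.54189
3. 84.54307, 72.84437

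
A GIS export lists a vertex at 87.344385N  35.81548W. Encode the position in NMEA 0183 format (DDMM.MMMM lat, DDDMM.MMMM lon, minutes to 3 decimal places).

8720.663,N / 03548.929,W

φ: 87° + 0.344385 × 60 = 87° 20.66310′
λ: minutes = (35.815480 − 35) × 60 = 48.92880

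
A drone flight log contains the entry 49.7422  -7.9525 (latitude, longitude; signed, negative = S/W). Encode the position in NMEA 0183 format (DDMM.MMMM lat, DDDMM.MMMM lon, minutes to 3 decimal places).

4944.532,N / 00757.150,W

Lat: 49° + 0.742200 × 60 = 49° 44.53200′
Longitude is negative → W; |value| = 7.952500
Lon: fractional part 0.952500 → 57.15000 minutes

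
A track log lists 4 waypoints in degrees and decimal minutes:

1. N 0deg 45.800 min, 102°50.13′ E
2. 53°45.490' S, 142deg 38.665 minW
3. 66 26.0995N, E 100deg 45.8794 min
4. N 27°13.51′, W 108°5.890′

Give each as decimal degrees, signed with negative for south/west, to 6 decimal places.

1. 0.763333, 102.835500
2. -53.758167, -142.644417
3. 66.434992, 100.764657
4. 27.225167, -108.098167

Point 1:
  Lat: 45.8′ = 0.763333°; total 0.7633333
  N → positive
  Longitude: 102 + 50.13/60 = 102.8355000
  E → positive
Point 2:
  φ: 45.49′ = 0.758167°; total 53.7581667
  S → negative
  λ: 142 + 38.665/60 = 142.6444167
  W ⇒ negate
Point 3:
  Latitude: 26.0995′ = 0.434992°; total 66.4349917
  N → positive
  λ: 100 + 45.8794/60 = 100.7646567
  E ⇒ keep positive
Point 4:
  φ: 13.51′ = 0.225167°; total 27.2251667
  N → positive
  Lon: 5.89′ = 0.098167°; total 108.0981667
  hemisphere W, so the sign is −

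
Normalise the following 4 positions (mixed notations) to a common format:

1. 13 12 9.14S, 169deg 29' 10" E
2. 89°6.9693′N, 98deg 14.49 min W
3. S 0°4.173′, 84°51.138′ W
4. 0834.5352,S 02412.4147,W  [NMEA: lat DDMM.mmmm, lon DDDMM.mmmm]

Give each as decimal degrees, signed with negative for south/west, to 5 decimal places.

Point 1:
  Lat: 13° + 12/60 + 9.14/3600 = 13 + 0.200000 + 0.002539 = 13.202539
  S → negative
  λ: 169° + 29/60 + 10/3600 = 169 + 0.483333 + 0.002778 = 169.486111
  E ⇒ keep positive
Point 2:
  Lat: 89 + 6.9693/60 = 89.116155
  N ⇒ keep positive
  Longitude: 14.49′ = 0.241500°; total 98.241500
  W → negative
Point 3:
  Latitude: 4.173′ = 0.069550°; total 0.069550
  hemisphere S, so the sign is −
  Lon: 84 + 51.138/60 = 84.852300
  W → negative
Point 4:
  φ: split at 2 digits → 08° and 34.5352′; 8 + 34.5352/60 = 8.575587
  hemisphere S, so the sign is −
  Longitude: split at 3 digits → 024° and 12.4147′; 24 + 12.4147/60 = 24.206912
  hemisphere W, so the sign is −

1. -13.20254, 169.48611
2. 89.11616, -98.24150
3. -0.06955, -84.85230
4. -8.57559, -24.20691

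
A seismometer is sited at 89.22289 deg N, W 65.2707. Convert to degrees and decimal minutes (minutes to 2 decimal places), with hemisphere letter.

Lat: minutes = (89.222890 − 89) × 60 = 13.3734
Longitude: fractional part 0.270700 → 16.2420 minutes

89° 13.37′ N, 65° 16.24′ W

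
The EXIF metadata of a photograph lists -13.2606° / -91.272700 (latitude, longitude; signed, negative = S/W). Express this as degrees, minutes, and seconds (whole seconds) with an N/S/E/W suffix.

13°15′38″ S, 91°16′22″ W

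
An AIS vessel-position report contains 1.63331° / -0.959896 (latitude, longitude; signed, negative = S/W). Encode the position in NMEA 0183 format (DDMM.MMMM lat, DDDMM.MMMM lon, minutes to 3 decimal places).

φ: fractional part 0.633310 → 37.99860 minutes
Longitude is negative → W; |value| = 0.959896
Lon: fractional part 0.959896 → 57.59376 minutes

0137.999,N / 00057.594,W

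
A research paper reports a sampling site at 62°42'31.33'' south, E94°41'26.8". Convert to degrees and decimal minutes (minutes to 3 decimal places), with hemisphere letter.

62° 42.522′ S, 94° 41.447′ E

Lat: seconds/60 = 0.52217; minutes = 42 + 0.52217 = 42.52217
Lon: 41 + 26.8/60 = 41.44667′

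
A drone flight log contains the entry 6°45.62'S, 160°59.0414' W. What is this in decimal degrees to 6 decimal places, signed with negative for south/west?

-6.760333, -160.984023

Latitude: 45.62′ = 0.760333°; total 6.7603333
S → negative
Lon: 160 + 59.0414/60 = 160.9840233
W → negative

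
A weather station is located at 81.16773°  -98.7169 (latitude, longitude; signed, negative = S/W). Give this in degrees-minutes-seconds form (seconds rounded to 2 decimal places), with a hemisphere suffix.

81°10′3.83″ N, 98°43′0.84″ W

Latitude: 0.167730° → 10.06380′; 0.06380 × 60 = 3.8280″
Longitude is negative → W; |value| = 98.716900
λ: 0.716900 × 60 = 43.01400′ → 43′, remainder × 60 = 0.8400″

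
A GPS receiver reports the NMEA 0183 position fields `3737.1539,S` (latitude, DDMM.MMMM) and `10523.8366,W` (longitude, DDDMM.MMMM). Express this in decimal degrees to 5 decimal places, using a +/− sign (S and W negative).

-37.61923, -105.39728

Lat: degrees = first 2 digits = 37, minutes = 37.1539; 37 + 37.1539/60 = 37.619232
hemisphere S, so the sign is −
λ: degrees = first 3 digits = 105, minutes = 23.8366; 105 + 23.8366/60 = 105.397277
hemisphere W, so the sign is −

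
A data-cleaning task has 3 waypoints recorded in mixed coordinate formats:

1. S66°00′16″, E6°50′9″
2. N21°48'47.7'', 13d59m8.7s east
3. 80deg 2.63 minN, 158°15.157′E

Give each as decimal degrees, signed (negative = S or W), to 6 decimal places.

1. -66.004444, 6.835833
2. 21.813250, 13.985750
3. 80.043833, 158.252617

Point 1:
  Latitude: 66° + 0/60 + 16/3600 = 66 + 0.000000 + 0.004444 = 66.0044444
  hemisphere S, so the sign is −
  Longitude: 50′ + 9″ = 50.15000′; 6 + 50.15000/60 = 6.8358333
  E ⇒ keep positive
Point 2:
  Latitude: 21° + 48/60 + 47.7/3600 = 21 + 0.800000 + 0.013250 = 21.8132500
  N ⇒ keep positive
  Longitude: 13° + 59/60 + 8.7/3600 = 13 + 0.983333 + 0.002417 = 13.9857500
  E ⇒ keep positive
Point 3:
  Lat: 80 + 2.63/60 = 80.0438333
  N → positive
  Longitude: 15.157′ = 0.252617°; total 158.2526167
  E ⇒ keep positive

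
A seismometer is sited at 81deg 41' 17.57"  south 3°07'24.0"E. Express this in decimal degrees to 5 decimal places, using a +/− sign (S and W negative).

-81.68821, 3.12333

φ: 81 + 41/60 + 17.57/3600 = 81.688214
hemisphere S, so the sign is −
λ: 3° + 7/60 + 24/3600 = 3 + 0.116667 + 0.006667 = 3.123333
E ⇒ keep positive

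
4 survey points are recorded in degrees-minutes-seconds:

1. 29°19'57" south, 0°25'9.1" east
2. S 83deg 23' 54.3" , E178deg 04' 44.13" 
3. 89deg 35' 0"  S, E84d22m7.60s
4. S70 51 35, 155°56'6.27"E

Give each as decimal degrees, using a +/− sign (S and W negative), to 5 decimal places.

1. -29.33250, 0.41919
2. -83.39842, 178.07893
3. -89.58333, 84.36878
4. -70.85972, 155.93508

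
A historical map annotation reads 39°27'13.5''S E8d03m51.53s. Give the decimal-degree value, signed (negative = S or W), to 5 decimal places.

Latitude: 39 + 27/60 + 13.5/3600 = 39.453750
S → negative
Lon: 3′ + 51.53″ = 3.85883′; 8 + 3.85883/60 = 8.064314
E ⇒ keep positive

-39.45375, 8.06431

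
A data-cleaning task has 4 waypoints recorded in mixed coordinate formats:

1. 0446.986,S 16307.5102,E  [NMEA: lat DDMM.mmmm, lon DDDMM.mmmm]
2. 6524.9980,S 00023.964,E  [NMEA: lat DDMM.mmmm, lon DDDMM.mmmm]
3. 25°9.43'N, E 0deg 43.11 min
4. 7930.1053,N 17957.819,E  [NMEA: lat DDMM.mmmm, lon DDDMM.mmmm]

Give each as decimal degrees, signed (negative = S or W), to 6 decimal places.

Point 1:
  Latitude: split at 2 digits → 04° and 46.986′; 4 + 46.986/60 = 4.7831000
  hemisphere S, so the sign is −
  Lon: split at 3 digits → 163° and 7.5102′; 163 + 7.5102/60 = 163.1251700
  E ⇒ keep positive
Point 2:
  φ: split at 2 digits → 65° and 24.998′; 65 + 24.998/60 = 65.4166333
  S → negative
  λ: split at 3 digits → 000° and 23.964′; 0 + 23.964/60 = 0.3994000
  E → positive
Point 3:
  Lat: 25 + 9.43/60 = 25.1571667
  N ⇒ keep positive
  Lon: 0 + 43.11/60 = 0.7185000
  E ⇒ keep positive
Point 4:
  Latitude: split at 2 digits → 79° and 30.1053′; 79 + 30.1053/60 = 79.5017550
  N ⇒ keep positive
  λ: degrees = first 3 digits = 179, minutes = 57.819; 179 + 57.819/60 = 179.9636500
  E ⇒ keep positive

1. -4.783100, 163.125170
2. -65.416633, 0.399400
3. 25.157167, 0.718500
4. 79.501755, 179.963650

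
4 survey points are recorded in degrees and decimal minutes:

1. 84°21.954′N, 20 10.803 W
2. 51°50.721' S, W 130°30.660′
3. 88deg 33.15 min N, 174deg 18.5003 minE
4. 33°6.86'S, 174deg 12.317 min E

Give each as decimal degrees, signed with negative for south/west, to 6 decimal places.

1. 84.365900, -20.180050
2. -51.845350, -130.511000
3. 88.552500, 174.308338
4. -33.114333, 174.205283

Point 1:
  Latitude: 21.954′ = 0.365900°; total 84.3659000
  N → positive
  Longitude: 10.803′ = 0.180050°; total 20.1800500
  W ⇒ negate
Point 2:
  Latitude: 50.721′ = 0.845350°; total 51.8453500
  S ⇒ negate
  Longitude: 130 + 30.66/60 = 130.5110000
  hemisphere W, so the sign is −
Point 3:
  Latitude: 88 + 33.15/60 = 88.5525000
  N → positive
  Lon: 18.5003′ = 0.308338°; total 174.3083383
  E → positive
Point 4:
  Latitude: 6.86′ = 0.114333°; total 33.1143333
  S → negative
  λ: 12.317′ = 0.205283°; total 174.2052833
  E ⇒ keep positive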